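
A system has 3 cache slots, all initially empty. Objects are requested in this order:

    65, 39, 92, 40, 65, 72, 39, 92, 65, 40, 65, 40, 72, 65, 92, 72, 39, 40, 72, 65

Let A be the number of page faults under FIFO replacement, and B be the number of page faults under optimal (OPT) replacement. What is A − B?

6

Under FIFO: F F F F F F F F F F . . F . F . F F F F → 16 faults.
Under OPT: F F F F . F . F . F . . . . F . F . . F → 10 faults.
A − B = 16 − 10 = 6.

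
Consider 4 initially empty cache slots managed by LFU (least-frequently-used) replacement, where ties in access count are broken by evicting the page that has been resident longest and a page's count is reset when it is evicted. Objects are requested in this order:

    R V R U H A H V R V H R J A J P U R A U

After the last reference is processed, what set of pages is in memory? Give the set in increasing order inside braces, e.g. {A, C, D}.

R -> miss, frames (R)
V -> miss, frames (R V)
R -> hit
U -> miss, frames (R V U)
H -> miss, frames (R V U H)
A -> miss, evict V, frames (R U H A)
H -> hit
V -> miss, evict U, frames (R H A V)
R -> hit
V -> hit
H -> hit
R -> hit
J -> miss, evict A, frames (R H V J)
A -> miss, evict J, frames (R H V A)
J -> miss, evict A, frames (R H V J)
P -> miss, evict J, frames (R H V P)
U -> miss, evict P, frames (R H V U)
R -> hit
A -> miss, evict U, frames (R H V A)
U -> miss, evict A, frames (R H V U)

{H, R, U, V}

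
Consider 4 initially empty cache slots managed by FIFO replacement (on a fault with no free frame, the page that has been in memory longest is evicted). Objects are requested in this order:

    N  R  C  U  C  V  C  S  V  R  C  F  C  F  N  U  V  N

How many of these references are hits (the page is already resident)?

N: miss, frames {N}
R: miss, frames {N,R}
C: miss, frames {N,R,C}
U: miss, frames {N,R,C,U}
C: hit
V: miss, evict N, frames {R,C,U,V}
C: hit
S: miss, evict R, frames {C,U,V,S}
V: hit
R: miss, evict C, frames {U,V,S,R}
C: miss, evict U, frames {V,S,R,C}
F: miss, evict V, frames {S,R,C,F}
C: hit
F: hit
N: miss, evict S, frames {R,C,F,N}
U: miss, evict R, frames {C,F,N,U}
V: miss, evict C, frames {F,N,U,V}
N: hit
Hits: 6.

6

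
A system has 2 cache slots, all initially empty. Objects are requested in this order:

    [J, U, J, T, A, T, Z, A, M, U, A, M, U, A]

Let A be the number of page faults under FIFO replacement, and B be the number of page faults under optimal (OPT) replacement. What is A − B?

Under FIFO: F F . F F . F . F F F F F F → 11 faults.
Under OPT: F F . F F . F . F F . F . F → 9 faults.
A − B = 11 − 9 = 2.

2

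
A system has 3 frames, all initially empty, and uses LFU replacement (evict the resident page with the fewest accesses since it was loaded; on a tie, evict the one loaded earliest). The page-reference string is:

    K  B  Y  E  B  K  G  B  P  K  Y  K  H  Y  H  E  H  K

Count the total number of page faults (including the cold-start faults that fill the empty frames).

14

K → fault, frames {K}
B → fault, frames {K,B}
Y → fault, frames {K,B,Y}
E → fault, evict K, frames {B,Y,E}
B → hit
K → fault, evict Y, frames {B,E,K}
G → fault, evict E, frames {B,K,G}
B → hit
P → fault, evict K, frames {B,G,P}
K → fault, evict G, frames {B,P,K}
Y → fault, evict P, frames {B,K,Y}
K → hit
H → fault, evict Y, frames {B,K,H}
Y → fault, evict H, frames {B,K,Y}
H → fault, evict Y, frames {B,K,H}
E → fault, evict H, frames {B,K,E}
H → fault, evict E, frames {B,K,H}
K → hit
Page faults: 14.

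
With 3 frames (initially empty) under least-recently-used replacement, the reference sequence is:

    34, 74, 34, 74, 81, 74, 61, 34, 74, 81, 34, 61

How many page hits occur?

34 -> fault, frames [34]
74 -> fault, frames [34, 74]
34 -> hit
74 -> hit
81 -> fault, frames [34, 74, 81]
74 -> hit
61 -> fault, evict 34, frames [81, 74, 61]
34 -> fault, evict 81, frames [74, 61, 34]
74 -> hit
81 -> fault, evict 61, frames [34, 74, 81]
34 -> hit
61 -> fault, evict 74, frames [81, 34, 61]
Hits: 5.

5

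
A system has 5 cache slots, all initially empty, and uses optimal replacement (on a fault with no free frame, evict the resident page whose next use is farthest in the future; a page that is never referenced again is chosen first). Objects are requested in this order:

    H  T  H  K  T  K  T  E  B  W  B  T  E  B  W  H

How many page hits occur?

10

H: miss, frames {H}
T: miss, frames {H,T}
H: hit
K: miss, frames {H,T,K}
T: hit
K: hit
T: hit
E: miss, frames {H,T,K,E}
B: miss, frames {H,T,K,E,B}
W: miss, evict K, frames {H,T,E,B,W}
B: hit
T: hit
E: hit
B: hit
W: hit
H: hit
Hits: 10.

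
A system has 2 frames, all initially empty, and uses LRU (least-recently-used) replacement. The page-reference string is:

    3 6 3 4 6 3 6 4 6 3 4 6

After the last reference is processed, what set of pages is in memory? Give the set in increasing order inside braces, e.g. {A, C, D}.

3 -> miss, frames {3}
6 -> miss, frames {3,6}
3 -> hit
4 -> miss, evict 6, frames {3,4}
6 -> miss, evict 3, frames {4,6}
3 -> miss, evict 4, frames {6,3}
6 -> hit
4 -> miss, evict 3, frames {6,4}
6 -> hit
3 -> miss, evict 4, frames {6,3}
4 -> miss, evict 6, frames {3,4}
6 -> miss, evict 3, frames {4,6}

{4, 6}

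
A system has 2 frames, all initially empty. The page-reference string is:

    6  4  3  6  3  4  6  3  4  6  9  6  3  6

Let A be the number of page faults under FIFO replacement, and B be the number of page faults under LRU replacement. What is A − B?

-1

Under FIFO: F F F F . F . F . F F . F F → 10 faults.
Under LRU: F F F F . F F F F F F . F . → 11 faults.
A − B = 10 − 11 = -1.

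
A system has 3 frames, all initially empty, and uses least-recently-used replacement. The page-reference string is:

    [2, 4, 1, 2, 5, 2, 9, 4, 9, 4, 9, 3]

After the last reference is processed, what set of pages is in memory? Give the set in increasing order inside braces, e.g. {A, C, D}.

{3, 4, 9}

2 -> miss, frames {2}
4 -> miss, frames {2,4}
1 -> miss, frames {2,4,1}
2 -> hit
5 -> miss, evict 4, frames {1,2,5}
2 -> hit
9 -> miss, evict 1, frames {5,2,9}
4 -> miss, evict 5, frames {2,9,4}
9 -> hit
4 -> hit
9 -> hit
3 -> miss, evict 2, frames {4,9,3}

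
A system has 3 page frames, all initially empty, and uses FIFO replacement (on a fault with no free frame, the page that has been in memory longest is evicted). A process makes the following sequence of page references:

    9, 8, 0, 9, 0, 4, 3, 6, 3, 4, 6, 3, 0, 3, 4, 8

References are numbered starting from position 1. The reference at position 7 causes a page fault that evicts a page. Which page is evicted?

pos 1: 9 -> fault, frames (9)
pos 2: 8 -> fault, frames (9 8)
pos 3: 0 -> fault, frames (9 8 0)
pos 4: 9 -> hit
pos 5: 0 -> hit
pos 6: 4 -> fault, evict 9, frames (8 0 4)
pos 7: 3 -> fault, evict 8, frames (0 4 3)
At position 7, page 8 is evicted.

8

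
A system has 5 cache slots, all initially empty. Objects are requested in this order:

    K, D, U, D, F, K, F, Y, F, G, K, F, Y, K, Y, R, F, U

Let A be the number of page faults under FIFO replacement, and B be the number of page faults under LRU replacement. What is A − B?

Under FIFO: F F F . F . . F . F F . . . . F . F → 9 faults.
Under LRU: F F F . F . . F . F . . . . . F . F → 8 faults.
A − B = 9 − 8 = 1.

1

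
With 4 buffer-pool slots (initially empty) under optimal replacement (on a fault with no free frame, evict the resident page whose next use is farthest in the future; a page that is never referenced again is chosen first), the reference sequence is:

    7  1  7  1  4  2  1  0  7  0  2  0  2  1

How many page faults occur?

7: fault, frames (7)
1: fault, frames (7 1)
7: hit
1: hit
4: fault, frames (7 1 4)
2: fault, frames (7 1 4 2)
1: hit
0: fault, evict 4, frames (7 1 2 0)
7: hit
0: hit
2: hit
0: hit
2: hit
1: hit
Page faults: 5.

5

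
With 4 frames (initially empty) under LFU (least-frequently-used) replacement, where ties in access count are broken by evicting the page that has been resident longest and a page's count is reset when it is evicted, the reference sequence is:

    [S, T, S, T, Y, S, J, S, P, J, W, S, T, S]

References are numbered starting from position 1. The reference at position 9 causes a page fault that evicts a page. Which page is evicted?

pos 1: S -> fault, frames {S}
pos 2: T -> fault, frames {S,T}
pos 3: S -> hit
pos 4: T -> hit
pos 5: Y -> fault, frames {S,T,Y}
pos 6: S -> hit
pos 7: J -> fault, frames {S,T,Y,J}
pos 8: S -> hit
pos 9: P -> fault, evict Y, frames {S,T,J,P}
At position 9, page Y is evicted.

Y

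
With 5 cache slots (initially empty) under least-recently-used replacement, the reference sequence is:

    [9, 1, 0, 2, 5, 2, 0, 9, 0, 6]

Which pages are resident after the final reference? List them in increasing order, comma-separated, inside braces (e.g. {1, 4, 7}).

{0, 2, 5, 6, 9}

9 → fault, frames {9}
1 → fault, frames {9,1}
0 → fault, frames {9,1,0}
2 → fault, frames {9,1,0,2}
5 → fault, frames {9,1,0,2,5}
2 → hit
0 → hit
9 → hit
0 → hit
6 → fault, evict 1, frames {5,2,9,0,6}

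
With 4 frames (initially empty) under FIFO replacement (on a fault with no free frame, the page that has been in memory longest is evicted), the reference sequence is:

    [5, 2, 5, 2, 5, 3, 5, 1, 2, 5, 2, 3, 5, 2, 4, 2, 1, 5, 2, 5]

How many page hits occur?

5: miss, frames (5)
2: miss, frames (5 2)
5: hit
2: hit
5: hit
3: miss, frames (5 2 3)
5: hit
1: miss, frames (5 2 3 1)
2: hit
5: hit
2: hit
3: hit
5: hit
2: hit
4: miss, evict 5, frames (2 3 1 4)
2: hit
1: hit
5: miss, evict 2, frames (3 1 4 5)
2: miss, evict 3, frames (1 4 5 2)
5: hit
Hits: 13.

13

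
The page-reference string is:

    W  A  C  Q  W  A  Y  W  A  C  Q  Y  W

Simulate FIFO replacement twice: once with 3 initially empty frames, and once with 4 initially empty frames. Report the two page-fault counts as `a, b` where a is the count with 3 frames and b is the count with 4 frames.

10, 11

3 frames: F F F F F F F . . F F . F → 10 faults.
4 frames: F F F F . . F F F F F F F → 11 faults.
11 > 10: adding a frame increased faults — Belady's anomaly.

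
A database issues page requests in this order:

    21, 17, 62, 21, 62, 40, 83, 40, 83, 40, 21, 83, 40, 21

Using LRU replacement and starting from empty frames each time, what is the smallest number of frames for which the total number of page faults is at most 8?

f=1: 14 faults
f=2: 10 faults
f=3: 6 faults
f=4: 5 faults
f=5: 5 faults
Smallest f with faults ≤ 8 is 3.

3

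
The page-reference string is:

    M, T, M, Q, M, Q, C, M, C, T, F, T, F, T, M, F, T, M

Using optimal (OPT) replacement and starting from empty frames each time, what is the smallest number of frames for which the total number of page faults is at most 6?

f=1: 18 faults
f=2: 8 faults
f=3: 5 faults
f=4: 5 faults
f=5: 5 faults
Smallest f with faults ≤ 6 is 3.

3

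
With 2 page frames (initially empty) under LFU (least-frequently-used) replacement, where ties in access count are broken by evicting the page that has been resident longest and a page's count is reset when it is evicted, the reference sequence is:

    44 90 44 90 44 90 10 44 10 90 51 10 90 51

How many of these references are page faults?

8

44 → fault, frames [44]
90 → fault, frames [44, 90]
44 → hit
90 → hit
44 → hit
90 → hit
10 → fault, evict 44, frames [90, 10]
44 → fault, evict 10, frames [90, 44]
10 → fault, evict 44, frames [90, 10]
90 → hit
51 → fault, evict 10, frames [90, 51]
10 → fault, evict 51, frames [90, 10]
90 → hit
51 → fault, evict 10, frames [90, 51]
Page faults: 8.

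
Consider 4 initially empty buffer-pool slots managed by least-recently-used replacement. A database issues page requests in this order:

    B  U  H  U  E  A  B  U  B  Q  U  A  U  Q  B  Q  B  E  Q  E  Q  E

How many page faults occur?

B → miss, frames {B}
U → miss, frames {B,U}
H → miss, frames {B,U,H}
U → hit
E → miss, frames {B,H,U,E}
A → miss, evict B, frames {H,U,E,A}
B → miss, evict H, frames {U,E,A,B}
U → hit
B → hit
Q → miss, evict E, frames {A,U,B,Q}
U → hit
A → hit
U → hit
Q → hit
B → hit
Q → hit
B → hit
E → miss, evict A, frames {U,Q,B,E}
Q → hit
E → hit
Q → hit
E → hit
Page faults: 8.

8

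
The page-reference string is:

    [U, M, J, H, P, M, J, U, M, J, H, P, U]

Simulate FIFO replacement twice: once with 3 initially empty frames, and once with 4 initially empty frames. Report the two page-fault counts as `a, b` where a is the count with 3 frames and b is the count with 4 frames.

10, 11

3 frames: F F F F F F F F . . F F . → 10 faults.
4 frames: F F F F F . . F F F F F F → 11 faults.
11 > 10: adding a frame increased faults — Belady's anomaly.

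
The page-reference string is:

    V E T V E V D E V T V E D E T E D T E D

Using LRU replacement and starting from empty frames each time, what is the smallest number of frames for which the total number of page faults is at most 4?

f=1: 20 faults
f=2: 16 faults
f=3: 7 faults
f=4: 4 faults
Smallest f with faults ≤ 4 is 4.

4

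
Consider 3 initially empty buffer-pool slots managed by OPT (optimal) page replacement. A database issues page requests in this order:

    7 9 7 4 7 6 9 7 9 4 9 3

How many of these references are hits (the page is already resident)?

6

7 → fault, frames {7}
9 → fault, frames {7,9}
7 → hit
4 → fault, frames {7,9,4}
7 → hit
6 → fault, evict 4, frames {7,9,6}
9 → hit
7 → hit
9 → hit
4 → fault, evict 6, frames {7,9,4}
9 → hit
3 → fault, evict 4, frames {7,9,3}
Hits: 6.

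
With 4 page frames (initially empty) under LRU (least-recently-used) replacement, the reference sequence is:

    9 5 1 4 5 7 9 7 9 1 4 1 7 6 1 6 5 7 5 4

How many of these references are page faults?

11

9: fault, frames {9}
5: fault, frames {9,5}
1: fault, frames {9,5,1}
4: fault, frames {9,5,1,4}
5: hit
7: fault, evict 9, frames {1,4,5,7}
9: fault, evict 1, frames {4,5,7,9}
7: hit
9: hit
1: fault, evict 4, frames {5,7,9,1}
4: fault, evict 5, frames {7,9,1,4}
1: hit
7: hit
6: fault, evict 9, frames {4,1,7,6}
1: hit
6: hit
5: fault, evict 4, frames {7,1,6,5}
7: hit
5: hit
4: fault, evict 1, frames {6,7,5,4}
Page faults: 11.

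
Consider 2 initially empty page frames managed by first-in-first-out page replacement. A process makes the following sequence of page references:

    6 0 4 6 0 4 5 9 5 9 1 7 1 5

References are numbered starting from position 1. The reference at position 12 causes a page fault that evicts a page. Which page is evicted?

9

pos 1: 6 → miss, frames {6}
pos 2: 0 → miss, frames {6,0}
pos 3: 4 → miss, evict 6, frames {0,4}
pos 4: 6 → miss, evict 0, frames {4,6}
pos 5: 0 → miss, evict 4, frames {6,0}
pos 6: 4 → miss, evict 6, frames {0,4}
pos 7: 5 → miss, evict 0, frames {4,5}
pos 8: 9 → miss, evict 4, frames {5,9}
pos 9: 5 → hit
pos 10: 9 → hit
pos 11: 1 → miss, evict 5, frames {9,1}
pos 12: 7 → miss, evict 9, frames {1,7}
At position 12, page 9 is evicted.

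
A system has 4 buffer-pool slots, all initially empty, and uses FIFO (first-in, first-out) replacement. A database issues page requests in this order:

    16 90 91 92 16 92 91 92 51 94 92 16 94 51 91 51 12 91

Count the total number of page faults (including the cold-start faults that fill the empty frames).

9

16 -> fault, frames [16]
90 -> fault, frames [16, 90]
91 -> fault, frames [16, 90, 91]
92 -> fault, frames [16, 90, 91, 92]
16 -> hit
92 -> hit
91 -> hit
92 -> hit
51 -> fault, evict 16, frames [90, 91, 92, 51]
94 -> fault, evict 90, frames [91, 92, 51, 94]
92 -> hit
16 -> fault, evict 91, frames [92, 51, 94, 16]
94 -> hit
51 -> hit
91 -> fault, evict 92, frames [51, 94, 16, 91]
51 -> hit
12 -> fault, evict 51, frames [94, 16, 91, 12]
91 -> hit
Page faults: 9.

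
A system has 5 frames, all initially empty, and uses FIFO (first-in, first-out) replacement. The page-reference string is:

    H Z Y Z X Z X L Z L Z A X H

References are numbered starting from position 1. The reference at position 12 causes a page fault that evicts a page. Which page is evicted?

pos 1: H: miss, frames {H}
pos 2: Z: miss, frames {H,Z}
pos 3: Y: miss, frames {H,Z,Y}
pos 4: Z: hit
pos 5: X: miss, frames {H,Z,Y,X}
pos 6: Z: hit
pos 7: X: hit
pos 8: L: miss, frames {H,Z,Y,X,L}
pos 9: Z: hit
pos 10: L: hit
pos 11: Z: hit
pos 12: A: miss, evict H, frames {Z,Y,X,L,A}
At position 12, page H is evicted.

H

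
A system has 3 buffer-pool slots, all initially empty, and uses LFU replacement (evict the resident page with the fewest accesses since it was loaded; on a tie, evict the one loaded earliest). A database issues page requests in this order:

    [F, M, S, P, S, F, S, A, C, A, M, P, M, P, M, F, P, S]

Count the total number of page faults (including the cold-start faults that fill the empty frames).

14

F → fault, frames {F}
M → fault, frames {F,M}
S → fault, frames {F,M,S}
P → fault, evict F, frames {M,S,P}
S → hit
F → fault, evict M, frames {S,P,F}
S → hit
A → fault, evict P, frames {S,F,A}
C → fault, evict F, frames {S,A,C}
A → hit
M → fault, evict C, frames {S,A,M}
P → fault, evict M, frames {S,A,P}
M → fault, evict P, frames {S,A,M}
P → fault, evict M, frames {S,A,P}
M → fault, evict P, frames {S,A,M}
F → fault, evict M, frames {S,A,F}
P → fault, evict F, frames {S,A,P}
S → hit
Page faults: 14.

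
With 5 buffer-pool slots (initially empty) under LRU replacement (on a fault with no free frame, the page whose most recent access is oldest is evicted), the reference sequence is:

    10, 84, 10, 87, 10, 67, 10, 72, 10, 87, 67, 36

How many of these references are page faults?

10 → fault, frames {10}
84 → fault, frames {10,84}
10 → hit
87 → fault, frames {84,10,87}
10 → hit
67 → fault, frames {84,87,10,67}
10 → hit
72 → fault, frames {84,87,67,10,72}
10 → hit
87 → hit
67 → hit
36 → fault, evict 84, frames {72,10,87,67,36}
Page faults: 6.

6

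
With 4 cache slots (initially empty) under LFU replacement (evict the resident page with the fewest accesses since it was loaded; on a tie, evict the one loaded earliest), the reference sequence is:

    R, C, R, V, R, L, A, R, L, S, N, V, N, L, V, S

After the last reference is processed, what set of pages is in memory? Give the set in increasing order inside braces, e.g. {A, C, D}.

{L, R, S, V}

R -> fault, frames [R]
C -> fault, frames [R, C]
R -> hit
V -> fault, frames [R, C, V]
R -> hit
L -> fault, frames [R, C, V, L]
A -> fault, evict C, frames [R, V, L, A]
R -> hit
L -> hit
S -> fault, evict V, frames [R, L, A, S]
N -> fault, evict A, frames [R, L, S, N]
V -> fault, evict S, frames [R, L, N, V]
N -> hit
L -> hit
V -> hit
S -> fault, evict N, frames [R, L, V, S]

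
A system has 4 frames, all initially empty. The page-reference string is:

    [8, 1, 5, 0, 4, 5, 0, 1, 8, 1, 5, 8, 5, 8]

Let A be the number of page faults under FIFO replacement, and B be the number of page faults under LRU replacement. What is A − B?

Under FIFO: F F F F F . . . F F F . . . → 8 faults.
Under LRU: F F F F F . . . F . . . . . → 6 faults.
A − B = 8 − 6 = 2.

2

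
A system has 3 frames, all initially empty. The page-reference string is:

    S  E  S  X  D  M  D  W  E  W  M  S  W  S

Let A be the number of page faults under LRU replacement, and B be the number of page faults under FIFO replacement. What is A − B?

1

Under LRU: F F . F F F . F F . F F . . → 9 faults.
Under FIFO: F F . F F F . F F . . F . . → 8 faults.
A − B = 9 − 8 = 1.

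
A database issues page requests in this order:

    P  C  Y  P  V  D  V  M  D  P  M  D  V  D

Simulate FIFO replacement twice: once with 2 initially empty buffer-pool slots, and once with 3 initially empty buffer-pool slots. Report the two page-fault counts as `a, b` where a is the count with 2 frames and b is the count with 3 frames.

10, 9

2 frames: F F F F F F . F . F . F F . → 10 faults.
3 frames: F F F . F F . F . F . . F F → 9 faults.
9 < 10: adding a frame reduced faults, as is typical.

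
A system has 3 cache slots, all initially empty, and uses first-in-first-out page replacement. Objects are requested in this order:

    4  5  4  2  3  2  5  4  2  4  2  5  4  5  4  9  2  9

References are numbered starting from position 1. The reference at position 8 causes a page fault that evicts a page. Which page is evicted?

5

pos 1: 4 -> fault, frames {4}
pos 2: 5 -> fault, frames {4,5}
pos 3: 4 -> hit
pos 4: 2 -> fault, frames {4,5,2}
pos 5: 3 -> fault, evict 4, frames {5,2,3}
pos 6: 2 -> hit
pos 7: 5 -> hit
pos 8: 4 -> fault, evict 5, frames {2,3,4}
At position 8, page 5 is evicted.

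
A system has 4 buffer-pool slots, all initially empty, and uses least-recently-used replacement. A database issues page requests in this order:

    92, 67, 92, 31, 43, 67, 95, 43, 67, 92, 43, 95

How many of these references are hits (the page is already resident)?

6

92: fault, frames {92}
67: fault, frames {92,67}
92: hit
31: fault, frames {67,92,31}
43: fault, frames {67,92,31,43}
67: hit
95: fault, evict 92, frames {31,43,67,95}
43: hit
67: hit
92: fault, evict 31, frames {95,43,67,92}
43: hit
95: hit
Hits: 6.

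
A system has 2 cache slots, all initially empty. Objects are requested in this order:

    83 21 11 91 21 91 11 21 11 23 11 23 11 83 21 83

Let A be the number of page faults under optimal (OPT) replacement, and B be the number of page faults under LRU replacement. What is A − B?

Under OPT: F F F F . . F . . F . . . F F . → 8 faults.
Under LRU: F F F F F . F F . F . . . F F . → 10 faults.
A − B = 8 − 10 = -2.

-2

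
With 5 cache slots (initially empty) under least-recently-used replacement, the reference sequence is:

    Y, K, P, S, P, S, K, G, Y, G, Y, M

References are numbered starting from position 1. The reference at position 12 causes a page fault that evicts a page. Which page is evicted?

pos 1: Y: fault, frames {Y}
pos 2: K: fault, frames {Y,K}
pos 3: P: fault, frames {Y,K,P}
pos 4: S: fault, frames {Y,K,P,S}
pos 5: P: hit
pos 6: S: hit
pos 7: K: hit
pos 8: G: fault, frames {Y,P,S,K,G}
pos 9: Y: hit
pos 10: G: hit
pos 11: Y: hit
pos 12: M: fault, evict P, frames {S,K,G,Y,M}
At position 12, page P is evicted.

P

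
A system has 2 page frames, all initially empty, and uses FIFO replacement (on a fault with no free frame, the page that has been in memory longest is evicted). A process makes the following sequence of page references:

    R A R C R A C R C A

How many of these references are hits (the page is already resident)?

R -> fault, frames (R)
A -> fault, frames (R A)
R -> hit
C -> fault, evict R, frames (A C)
R -> fault, evict A, frames (C R)
A -> fault, evict C, frames (R A)
C -> fault, evict R, frames (A C)
R -> fault, evict A, frames (C R)
C -> hit
A -> fault, evict C, frames (R A)
Hits: 2.

2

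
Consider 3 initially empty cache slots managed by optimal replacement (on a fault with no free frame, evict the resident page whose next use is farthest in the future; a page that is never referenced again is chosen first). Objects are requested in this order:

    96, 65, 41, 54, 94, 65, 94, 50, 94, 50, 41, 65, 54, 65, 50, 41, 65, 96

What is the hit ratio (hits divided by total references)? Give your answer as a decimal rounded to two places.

0.44

96 → miss, frames [96]
65 → miss, frames [96, 65]
41 → miss, frames [96, 65, 41]
54 → miss, evict 96, frames [65, 41, 54]
94 → miss, evict 54, frames [65, 41, 94]
65 → hit
94 → hit
50 → miss, evict 65, frames [41, 94, 50]
94 → hit
50 → hit
41 → hit
65 → miss, evict 94, frames [41, 50, 65]
54 → miss, evict 41, frames [50, 65, 54]
65 → hit
50 → hit
41 → miss, evict 54, frames [50, 65, 41]
65 → hit
96 → miss, evict 41, frames [50, 65, 96]
Hits: 8 of 18 references → 8/18 = 0.4444.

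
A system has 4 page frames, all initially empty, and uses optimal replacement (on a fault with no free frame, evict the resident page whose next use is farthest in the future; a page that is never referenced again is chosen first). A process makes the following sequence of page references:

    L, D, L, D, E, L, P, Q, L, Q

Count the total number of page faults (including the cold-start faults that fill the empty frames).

L -> fault, frames {L}
D -> fault, frames {L,D}
L -> hit
D -> hit
E -> fault, frames {L,D,E}
L -> hit
P -> fault, frames {L,D,E,P}
Q -> fault, evict P, frames {L,D,E,Q}
L -> hit
Q -> hit
Page faults: 5.

5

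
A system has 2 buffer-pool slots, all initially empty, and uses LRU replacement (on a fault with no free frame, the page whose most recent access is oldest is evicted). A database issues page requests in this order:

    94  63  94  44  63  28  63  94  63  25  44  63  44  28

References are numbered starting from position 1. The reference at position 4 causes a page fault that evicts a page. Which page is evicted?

63

pos 1: 94: fault, frames [94]
pos 2: 63: fault, frames [94, 63]
pos 3: 94: hit
pos 4: 44: fault, evict 63, frames [94, 44]
At position 4, page 63 is evicted.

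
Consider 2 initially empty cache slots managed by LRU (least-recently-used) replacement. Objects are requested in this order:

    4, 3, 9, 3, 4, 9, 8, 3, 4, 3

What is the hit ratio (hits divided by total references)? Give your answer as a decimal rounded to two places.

0.20

4 → miss, frames (4)
3 → miss, frames (4 3)
9 → miss, evict 4, frames (3 9)
3 → hit
4 → miss, evict 9, frames (3 4)
9 → miss, evict 3, frames (4 9)
8 → miss, evict 4, frames (9 8)
3 → miss, evict 9, frames (8 3)
4 → miss, evict 8, frames (3 4)
3 → hit
Hits: 2 of 10 references → 2/10 = 0.2000.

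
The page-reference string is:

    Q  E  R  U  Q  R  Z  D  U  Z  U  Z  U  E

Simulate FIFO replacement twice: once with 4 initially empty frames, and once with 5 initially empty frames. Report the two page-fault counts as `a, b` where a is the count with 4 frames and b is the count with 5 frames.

4 frames: F F F F . . F F . . . . . F → 7 faults.
5 frames: F F F F . . F F . . . . . . → 6 faults.
6 < 7: adding a frame reduced faults, as is typical.

7, 6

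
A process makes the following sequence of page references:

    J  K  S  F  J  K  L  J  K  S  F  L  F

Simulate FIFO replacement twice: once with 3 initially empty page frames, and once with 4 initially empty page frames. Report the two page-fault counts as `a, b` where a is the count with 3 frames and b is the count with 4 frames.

9, 10

3 frames: F F F F F F F . . F F . . → 9 faults.
4 frames: F F F F . . F F F F F F . → 10 faults.
10 > 9: adding a frame increased faults — Belady's anomaly.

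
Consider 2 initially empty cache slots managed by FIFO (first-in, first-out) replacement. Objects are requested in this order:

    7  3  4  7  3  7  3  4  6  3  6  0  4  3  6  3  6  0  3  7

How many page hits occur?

7 -> fault, frames (7)
3 -> fault, frames (7 3)
4 -> fault, evict 7, frames (3 4)
7 -> fault, evict 3, frames (4 7)
3 -> fault, evict 4, frames (7 3)
7 -> hit
3 -> hit
4 -> fault, evict 7, frames (3 4)
6 -> fault, evict 3, frames (4 6)
3 -> fault, evict 4, frames (6 3)
6 -> hit
0 -> fault, evict 6, frames (3 0)
4 -> fault, evict 3, frames (0 4)
3 -> fault, evict 0, frames (4 3)
6 -> fault, evict 4, frames (3 6)
3 -> hit
6 -> hit
0 -> fault, evict 3, frames (6 0)
3 -> fault, evict 6, frames (0 3)
7 -> fault, evict 0, frames (3 7)
Hits: 5.

5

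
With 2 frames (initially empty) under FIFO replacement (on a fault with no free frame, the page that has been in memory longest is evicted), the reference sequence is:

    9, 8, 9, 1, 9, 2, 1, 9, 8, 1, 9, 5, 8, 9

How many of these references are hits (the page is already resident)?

9 -> fault, frames (9)
8 -> fault, frames (9 8)
9 -> hit
1 -> fault, evict 9, frames (8 1)
9 -> fault, evict 8, frames (1 9)
2 -> fault, evict 1, frames (9 2)
1 -> fault, evict 9, frames (2 1)
9 -> fault, evict 2, frames (1 9)
8 -> fault, evict 1, frames (9 8)
1 -> fault, evict 9, frames (8 1)
9 -> fault, evict 8, frames (1 9)
5 -> fault, evict 1, frames (9 5)
8 -> fault, evict 9, frames (5 8)
9 -> fault, evict 5, frames (8 9)
Hits: 1.

1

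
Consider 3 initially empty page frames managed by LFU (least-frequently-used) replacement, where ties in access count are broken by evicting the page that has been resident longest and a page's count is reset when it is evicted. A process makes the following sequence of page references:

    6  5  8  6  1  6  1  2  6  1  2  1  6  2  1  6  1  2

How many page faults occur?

6 -> miss, frames [6]
5 -> miss, frames [6, 5]
8 -> miss, frames [6, 5, 8]
6 -> hit
1 -> miss, evict 5, frames [6, 8, 1]
6 -> hit
1 -> hit
2 -> miss, evict 8, frames [6, 1, 2]
6 -> hit
1 -> hit
2 -> hit
1 -> hit
6 -> hit
2 -> hit
1 -> hit
6 -> hit
1 -> hit
2 -> hit
Page faults: 5.

5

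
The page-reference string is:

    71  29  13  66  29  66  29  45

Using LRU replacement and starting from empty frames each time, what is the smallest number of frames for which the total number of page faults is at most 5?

f=1: 8 faults
f=2: 6 faults
f=3: 5 faults
f=4: 5 faults
f=5: 5 faults
Smallest f with faults ≤ 5 is 3.

3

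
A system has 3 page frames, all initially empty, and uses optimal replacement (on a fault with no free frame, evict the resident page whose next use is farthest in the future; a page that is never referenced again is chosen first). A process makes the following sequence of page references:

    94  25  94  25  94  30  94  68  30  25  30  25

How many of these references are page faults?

4

94: miss, frames (94)
25: miss, frames (94 25)
94: hit
25: hit
94: hit
30: miss, frames (94 25 30)
94: hit
68: miss, evict 94, frames (25 30 68)
30: hit
25: hit
30: hit
25: hit
Page faults: 4.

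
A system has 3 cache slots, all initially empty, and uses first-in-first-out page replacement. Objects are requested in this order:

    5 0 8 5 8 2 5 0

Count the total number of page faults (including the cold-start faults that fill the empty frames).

5: miss, frames [5]
0: miss, frames [5, 0]
8: miss, frames [5, 0, 8]
5: hit
8: hit
2: miss, evict 5, frames [0, 8, 2]
5: miss, evict 0, frames [8, 2, 5]
0: miss, evict 8, frames [2, 5, 0]
Page faults: 6.

6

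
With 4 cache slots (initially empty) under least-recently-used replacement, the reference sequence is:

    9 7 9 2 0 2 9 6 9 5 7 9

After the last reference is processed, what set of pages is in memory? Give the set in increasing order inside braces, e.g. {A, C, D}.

9: fault, frames [9]
7: fault, frames [9, 7]
9: hit
2: fault, frames [7, 9, 2]
0: fault, frames [7, 9, 2, 0]
2: hit
9: hit
6: fault, evict 7, frames [0, 2, 9, 6]
9: hit
5: fault, evict 0, frames [2, 6, 9, 5]
7: fault, evict 2, frames [6, 9, 5, 7]
9: hit

{5, 6, 7, 9}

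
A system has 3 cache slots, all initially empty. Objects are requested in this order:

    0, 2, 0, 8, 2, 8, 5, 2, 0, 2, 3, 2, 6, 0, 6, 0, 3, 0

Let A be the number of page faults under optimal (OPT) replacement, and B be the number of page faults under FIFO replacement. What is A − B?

Under OPT: F F . F . . F . . . F . F . . . . . → 6 faults.
Under FIFO: F F . F . . F . F F F . F F . . . . → 9 faults.
A − B = 6 − 9 = -3.

-3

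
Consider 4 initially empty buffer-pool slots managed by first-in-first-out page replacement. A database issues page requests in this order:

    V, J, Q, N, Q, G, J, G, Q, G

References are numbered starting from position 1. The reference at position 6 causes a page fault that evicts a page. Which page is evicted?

V

pos 1: V -> fault, frames [V]
pos 2: J -> fault, frames [V, J]
pos 3: Q -> fault, frames [V, J, Q]
pos 4: N -> fault, frames [V, J, Q, N]
pos 5: Q -> hit
pos 6: G -> fault, evict V, frames [J, Q, N, G]
At position 6, page V is evicted.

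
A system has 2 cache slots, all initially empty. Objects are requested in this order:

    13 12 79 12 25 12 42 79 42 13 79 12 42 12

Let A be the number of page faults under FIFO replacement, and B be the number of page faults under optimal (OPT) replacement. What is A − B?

1

Under FIFO: F F F . F F F F . F . F F . → 10 faults.
Under OPT: F F F . F . F F . F . F F . → 9 faults.
A − B = 10 − 9 = 1.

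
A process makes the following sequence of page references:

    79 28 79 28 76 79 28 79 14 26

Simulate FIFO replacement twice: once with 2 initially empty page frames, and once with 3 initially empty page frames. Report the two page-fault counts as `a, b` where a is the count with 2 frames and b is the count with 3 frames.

7, 5

2 frames: F F . . F F F . F F → 7 faults.
3 frames: F F . . F . . . F F → 5 faults.
5 < 7: adding a frame reduced faults, as is typical.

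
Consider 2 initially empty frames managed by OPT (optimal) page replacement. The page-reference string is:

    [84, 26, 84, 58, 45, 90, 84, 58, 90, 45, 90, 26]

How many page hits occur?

84: miss, frames (84)
26: miss, frames (84 26)
84: hit
58: miss, evict 26, frames (84 58)
45: miss, evict 58, frames (84 45)
90: miss, evict 45, frames (84 90)
84: hit
58: miss, evict 84, frames (90 58)
90: hit
45: miss, evict 58, frames (90 45)
90: hit
26: miss, evict 45, frames (90 26)
Hits: 4.

4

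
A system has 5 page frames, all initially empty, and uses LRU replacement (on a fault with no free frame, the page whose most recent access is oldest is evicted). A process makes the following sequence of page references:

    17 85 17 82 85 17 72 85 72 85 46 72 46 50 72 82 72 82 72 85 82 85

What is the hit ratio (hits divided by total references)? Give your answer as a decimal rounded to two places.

0.68

17: fault, frames [17]
85: fault, frames [17, 85]
17: hit
82: fault, frames [85, 17, 82]
85: hit
17: hit
72: fault, frames [82, 85, 17, 72]
85: hit
72: hit
85: hit
46: fault, frames [82, 17, 72, 85, 46]
72: hit
46: hit
50: fault, evict 82, frames [17, 85, 72, 46, 50]
72: hit
82: fault, evict 17, frames [85, 46, 50, 72, 82]
72: hit
82: hit
72: hit
85: hit
82: hit
85: hit
Hits: 15 of 22 references → 15/22 = 0.6818.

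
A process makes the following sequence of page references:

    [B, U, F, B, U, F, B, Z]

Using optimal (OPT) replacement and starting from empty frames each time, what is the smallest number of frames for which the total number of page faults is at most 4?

3

f=1: 8 faults
f=2: 6 faults
f=3: 4 faults
f=4: 4 faults
Smallest f with faults ≤ 4 is 3.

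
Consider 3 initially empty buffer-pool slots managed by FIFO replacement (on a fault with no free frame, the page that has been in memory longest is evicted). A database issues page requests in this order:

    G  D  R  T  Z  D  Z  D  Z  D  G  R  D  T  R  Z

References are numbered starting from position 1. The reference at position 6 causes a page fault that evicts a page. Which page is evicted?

pos 1: G → miss, frames {G}
pos 2: D → miss, frames {G,D}
pos 3: R → miss, frames {G,D,R}
pos 4: T → miss, evict G, frames {D,R,T}
pos 5: Z → miss, evict D, frames {R,T,Z}
pos 6: D → miss, evict R, frames {T,Z,D}
At position 6, page R is evicted.

R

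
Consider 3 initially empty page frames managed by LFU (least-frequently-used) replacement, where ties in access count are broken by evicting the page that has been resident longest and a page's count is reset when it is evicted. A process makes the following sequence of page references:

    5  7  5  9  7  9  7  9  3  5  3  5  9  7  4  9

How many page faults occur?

5: fault, frames {5}
7: fault, frames {5,7}
5: hit
9: fault, frames {5,7,9}
7: hit
9: hit
7: hit
9: hit
3: fault, evict 5, frames {7,9,3}
5: fault, evict 3, frames {7,9,5}
3: fault, evict 5, frames {7,9,3}
5: fault, evict 3, frames {7,9,5}
9: hit
7: hit
4: fault, evict 5, frames {7,9,4}
9: hit
Page faults: 8.

8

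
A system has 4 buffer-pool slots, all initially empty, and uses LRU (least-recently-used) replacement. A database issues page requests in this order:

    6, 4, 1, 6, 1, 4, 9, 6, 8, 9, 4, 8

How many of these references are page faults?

6 -> miss, frames (6)
4 -> miss, frames (6 4)
1 -> miss, frames (6 4 1)
6 -> hit
1 -> hit
4 -> hit
9 -> miss, frames (6 1 4 9)
6 -> hit
8 -> miss, evict 1, frames (4 9 6 8)
9 -> hit
4 -> hit
8 -> hit
Page faults: 5.

5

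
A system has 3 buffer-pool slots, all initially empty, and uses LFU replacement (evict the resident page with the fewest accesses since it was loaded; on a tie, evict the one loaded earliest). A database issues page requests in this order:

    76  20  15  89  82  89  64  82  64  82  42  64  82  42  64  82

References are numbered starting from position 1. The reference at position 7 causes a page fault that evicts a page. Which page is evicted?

15

pos 1: 76 → fault, frames (76)
pos 2: 20 → fault, frames (76 20)
pos 3: 15 → fault, frames (76 20 15)
pos 4: 89 → fault, evict 76, frames (20 15 89)
pos 5: 82 → fault, evict 20, frames (15 89 82)
pos 6: 89 → hit
pos 7: 64 → fault, evict 15, frames (89 82 64)
At position 7, page 15 is evicted.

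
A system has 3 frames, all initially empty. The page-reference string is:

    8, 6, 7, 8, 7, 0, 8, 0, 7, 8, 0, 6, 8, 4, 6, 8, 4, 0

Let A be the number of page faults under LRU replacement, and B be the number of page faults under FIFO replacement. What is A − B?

Under LRU: F F F . . F . . . . . F . F . . . F → 7 faults.
Under FIFO: F F F . . F F . . . . F . F . . . F → 8 faults.
A − B = 7 − 8 = -1.

-1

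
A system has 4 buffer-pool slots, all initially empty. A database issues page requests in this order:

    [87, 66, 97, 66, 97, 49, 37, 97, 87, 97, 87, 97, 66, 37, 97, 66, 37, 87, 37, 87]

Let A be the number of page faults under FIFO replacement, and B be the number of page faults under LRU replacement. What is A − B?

Under FIFO: F F F . . F F . F . . . F . F . . . . . → 8 faults.
Under LRU: F F F . . F F . F . . . F . . . . . . . → 7 faults.
A − B = 8 − 7 = 1.

1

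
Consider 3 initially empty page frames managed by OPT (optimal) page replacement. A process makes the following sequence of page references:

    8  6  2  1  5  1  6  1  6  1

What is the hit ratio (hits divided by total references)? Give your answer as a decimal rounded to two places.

8 → miss, frames {8}
6 → miss, frames {8,6}
2 → miss, frames {8,6,2}
1 → miss, evict 2, frames {8,6,1}
5 → miss, evict 8, frames {6,1,5}
1 → hit
6 → hit
1 → hit
6 → hit
1 → hit
Hits: 5 of 10 references → 5/10 = 0.5000.

0.50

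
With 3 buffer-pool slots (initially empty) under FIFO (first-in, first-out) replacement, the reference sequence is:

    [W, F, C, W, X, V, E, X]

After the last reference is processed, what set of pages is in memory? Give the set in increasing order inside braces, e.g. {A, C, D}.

W → fault, frames {W}
F → fault, frames {W,F}
C → fault, frames {W,F,C}
W → hit
X → fault, evict W, frames {F,C,X}
V → fault, evict F, frames {C,X,V}
E → fault, evict C, frames {X,V,E}
X → hit

{E, V, X}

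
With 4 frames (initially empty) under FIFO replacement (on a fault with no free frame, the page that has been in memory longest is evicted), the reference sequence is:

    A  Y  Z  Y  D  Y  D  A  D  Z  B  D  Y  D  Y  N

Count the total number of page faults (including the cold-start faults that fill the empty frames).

A -> miss, frames {A}
Y -> miss, frames {A,Y}
Z -> miss, frames {A,Y,Z}
Y -> hit
D -> miss, frames {A,Y,Z,D}
Y -> hit
D -> hit
A -> hit
D -> hit
Z -> hit
B -> miss, evict A, frames {Y,Z,D,B}
D -> hit
Y -> hit
D -> hit
Y -> hit
N -> miss, evict Y, frames {Z,D,B,N}
Page faults: 6.

6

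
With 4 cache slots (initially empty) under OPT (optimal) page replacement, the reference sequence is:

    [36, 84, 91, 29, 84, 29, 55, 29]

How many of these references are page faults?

5

36 → miss, frames [36]
84 → miss, frames [36, 84]
91 → miss, frames [36, 84, 91]
29 → miss, frames [36, 84, 91, 29]
84 → hit
29 → hit
55 → miss, evict 91, frames [36, 84, 29, 55]
29 → hit
Page faults: 5.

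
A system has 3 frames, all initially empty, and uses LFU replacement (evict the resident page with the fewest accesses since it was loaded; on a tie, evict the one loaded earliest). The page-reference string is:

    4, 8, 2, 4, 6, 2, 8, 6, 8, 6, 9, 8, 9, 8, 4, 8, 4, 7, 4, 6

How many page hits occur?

4 -> fault, frames [4]
8 -> fault, frames [4, 8]
2 -> fault, frames [4, 8, 2]
4 -> hit
6 -> fault, evict 8, frames [4, 2, 6]
2 -> hit
8 -> fault, evict 6, frames [4, 2, 8]
6 -> fault, evict 8, frames [4, 2, 6]
8 -> fault, evict 6, frames [4, 2, 8]
6 -> fault, evict 8, frames [4, 2, 6]
9 -> fault, evict 6, frames [4, 2, 9]
8 -> fault, evict 9, frames [4, 2, 8]
9 -> fault, evict 8, frames [4, 2, 9]
8 -> fault, evict 9, frames [4, 2, 8]
4 -> hit
8 -> hit
4 -> hit
7 -> fault, evict 2, frames [4, 8, 7]
4 -> hit
6 -> fault, evict 7, frames [4, 8, 6]
Hits: 6.

6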